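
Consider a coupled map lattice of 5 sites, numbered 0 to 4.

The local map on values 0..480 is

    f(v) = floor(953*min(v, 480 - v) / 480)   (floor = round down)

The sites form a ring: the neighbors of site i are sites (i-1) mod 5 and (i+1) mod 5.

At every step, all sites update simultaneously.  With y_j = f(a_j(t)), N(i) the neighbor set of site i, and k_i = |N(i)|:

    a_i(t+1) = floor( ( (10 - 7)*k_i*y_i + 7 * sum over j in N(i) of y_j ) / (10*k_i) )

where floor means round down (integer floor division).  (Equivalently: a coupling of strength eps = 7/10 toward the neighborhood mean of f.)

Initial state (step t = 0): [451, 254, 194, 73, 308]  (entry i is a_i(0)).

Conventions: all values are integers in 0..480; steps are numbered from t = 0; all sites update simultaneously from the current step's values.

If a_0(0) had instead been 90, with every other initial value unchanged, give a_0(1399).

Simulating step by step:
t=0: [90, 254, 194, 73, 308]
t=1: [329, 331, 322, 297, 215]
t=2: [342, 302, 324, 367, 359]
t=3: [289, 309, 294, 259, 245]
t=4: [395, 363, 382, 423, 425]
t=5: [169, 196, 178, 139, 131]
t=6: [327, 357, 338, 297, 291]
t=7: [307, 277, 296, 338, 345]
t=8: [337, 368, 348, 305, 298]
t=9: [288, 257, 277, 322, 328]
t=10: [374, 407, 385, 340, 333]
t=11: [215, 182, 203, 250, 257]
t=12: [408, 398, 406, 432, 441]
t=13: [126, 149, 133, 106, 106]
t=14: [251, 268, 255, 228, 224]
t=15: [438, 441, 439, 447, 450]
t=16: [72, 80, 74, 68, 69]
t=17: [145, 148, 146, 139, 137]
t=18: [283, 289, 285, 278, 278]
t=19: [390, 386, 389, 396, 397]
t=20: [175, 181, 177, 170, 169]
t=21: [347, 352, 348, 341, 339]
t=22: [265, 260, 263, 271, 272]
t=23: [424, 430, 426, 418, 417]
t=24: [111, 106, 109, 118, 119]
t=25: [222, 215, 220, 228, 229]
t=26: [440, 434, 438, 447, 448]
t=27: [77, 84, 79, 70, 69]
t=28: [151, 157, 153, 143, 142]
t=29: [296, 304, 298, 289, 288]
t=30: [365, 358, 363, 373, 374]
t=31: [226, 233, 228, 218, 217]
t=32: [446, 453, 448, 438, 437]
t=33: [68, 61, 66, 76, 78]
t=34: [136, 129, 134, 144, 145]
t=35: [271, 264, 269, 279, 280]
t=36: [412, 419, 414, 404, 403]
t=37: [136, 129, 134, 144, 145]

Answer: a_0(1399) = 136
Key observation: The state at step 34, [136, 129, 134, 144, 145], reappears at step 37: the system is in a cycle of period 3 from step 34 on.  Therefore the state at step 1399 equals the state at step 34 + ((1399 - 34) mod 3) = 34, which is [136, 129, 134, 144, 145].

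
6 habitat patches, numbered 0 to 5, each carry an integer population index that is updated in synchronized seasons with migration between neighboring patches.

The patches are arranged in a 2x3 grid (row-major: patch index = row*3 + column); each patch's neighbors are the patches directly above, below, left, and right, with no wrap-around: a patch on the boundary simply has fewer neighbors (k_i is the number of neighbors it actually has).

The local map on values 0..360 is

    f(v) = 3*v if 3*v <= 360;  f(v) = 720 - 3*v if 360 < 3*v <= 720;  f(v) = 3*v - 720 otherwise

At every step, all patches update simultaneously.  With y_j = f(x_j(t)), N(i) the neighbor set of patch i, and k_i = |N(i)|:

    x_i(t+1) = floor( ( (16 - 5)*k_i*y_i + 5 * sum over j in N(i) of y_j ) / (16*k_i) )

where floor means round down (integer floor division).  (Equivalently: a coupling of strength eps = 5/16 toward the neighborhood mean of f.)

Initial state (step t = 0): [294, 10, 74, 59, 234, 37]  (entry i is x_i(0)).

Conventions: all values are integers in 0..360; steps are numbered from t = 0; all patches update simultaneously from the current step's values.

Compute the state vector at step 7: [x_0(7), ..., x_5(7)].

Simulating step by step:
t=0: [294, 10, 74, 59, 234, 37]
t=1: [143, 62, 174, 149, 45, 113]
t=2: [271, 192, 218, 254, 175, 285]
t=3: [93, 135, 88, 73, 167, 133]
t=4: [275, 295, 280, 228, 239, 296]
t=5: [103, 137, 134, 41, 40, 134]
t=6: [279, 290, 316, 151, 160, 287]
t=7: [145, 164, 202, 239, 223, 170]

Answer: [145, 164, 202, 239, 223, 170]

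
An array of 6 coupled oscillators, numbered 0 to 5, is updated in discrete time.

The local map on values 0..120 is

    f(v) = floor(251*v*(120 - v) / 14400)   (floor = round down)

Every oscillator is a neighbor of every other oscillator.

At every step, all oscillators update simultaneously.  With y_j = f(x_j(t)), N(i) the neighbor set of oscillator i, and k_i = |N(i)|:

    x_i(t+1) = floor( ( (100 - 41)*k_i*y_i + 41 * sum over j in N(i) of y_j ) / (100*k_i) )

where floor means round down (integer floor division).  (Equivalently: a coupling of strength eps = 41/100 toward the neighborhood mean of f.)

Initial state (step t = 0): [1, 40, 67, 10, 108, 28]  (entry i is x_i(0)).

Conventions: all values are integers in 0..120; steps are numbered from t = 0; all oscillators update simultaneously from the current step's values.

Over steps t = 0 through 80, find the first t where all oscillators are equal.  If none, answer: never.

Answer: 4
Key observation: Synchronization is absorbing here: once all oscillators are equal they stay equal, and step 4 is the first all-equal step.

Derivation:
t=0: [1, 40, 67, 10, 108, 28]  (not all equal)
t=1: [17, 44, 47, 26, 27, 38]  (not all equal)
t=2: [38, 52, 53, 44, 45, 50]  (not all equal)
t=3: [56, 59, 59, 58, 58, 59]  (not all equal)
t=4: [62, 62, 62, 62, 62, 62]  (all equal)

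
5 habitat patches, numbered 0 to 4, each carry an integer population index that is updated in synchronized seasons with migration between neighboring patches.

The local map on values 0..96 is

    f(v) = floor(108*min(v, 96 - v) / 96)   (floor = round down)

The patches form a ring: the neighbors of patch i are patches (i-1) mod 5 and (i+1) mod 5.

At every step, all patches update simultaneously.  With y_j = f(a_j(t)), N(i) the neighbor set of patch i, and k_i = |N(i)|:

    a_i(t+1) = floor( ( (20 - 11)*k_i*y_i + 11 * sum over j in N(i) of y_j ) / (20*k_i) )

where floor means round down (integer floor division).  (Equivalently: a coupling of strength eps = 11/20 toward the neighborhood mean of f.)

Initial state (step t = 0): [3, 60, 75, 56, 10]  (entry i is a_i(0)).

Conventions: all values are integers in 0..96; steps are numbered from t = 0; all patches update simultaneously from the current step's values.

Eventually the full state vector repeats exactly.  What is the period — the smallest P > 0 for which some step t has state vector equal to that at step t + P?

Answer: 2
Key observation: The state at step 9, [51, 51, 51, 51, 51], reappears at step 11 — and no state repeats earlier — so the cycle the system enters has period 2.

Derivation:
t=0: [3, 60, 75, 56, 10]
t=1: [15, 25, 33, 29, 18]
t=2: [20, 27, 33, 30, 22]
t=3: [24, 29, 33, 31, 25]
t=4: [28, 32, 34, 33, 29]
t=5: [32, 35, 37, 35, 33]
t=6: [37, 38, 39, 39, 37]
t=7: [41, 42, 42, 42, 41]
t=8: [46, 46, 47, 46, 46]
t=9: [51, 51, 51, 51, 51]
t=10: [50, 50, 50, 50, 50]
t=11: [51, 51, 51, 51, 51]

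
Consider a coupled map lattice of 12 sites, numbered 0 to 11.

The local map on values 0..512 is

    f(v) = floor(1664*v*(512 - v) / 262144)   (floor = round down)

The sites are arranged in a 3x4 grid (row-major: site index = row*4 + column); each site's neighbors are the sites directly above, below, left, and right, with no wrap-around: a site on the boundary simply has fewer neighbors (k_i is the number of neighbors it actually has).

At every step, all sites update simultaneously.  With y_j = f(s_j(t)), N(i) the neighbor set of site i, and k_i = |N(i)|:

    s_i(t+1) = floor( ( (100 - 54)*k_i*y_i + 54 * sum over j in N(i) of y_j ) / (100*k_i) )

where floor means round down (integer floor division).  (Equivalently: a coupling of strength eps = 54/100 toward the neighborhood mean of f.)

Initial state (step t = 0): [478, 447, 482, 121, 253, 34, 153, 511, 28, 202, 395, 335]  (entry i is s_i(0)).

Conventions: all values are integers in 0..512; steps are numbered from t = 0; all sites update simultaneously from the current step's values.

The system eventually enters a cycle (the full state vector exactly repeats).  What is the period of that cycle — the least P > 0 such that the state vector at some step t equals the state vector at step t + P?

Simulating step by step:
t=0: [478, 447, 482, 121, 253, 34, 153, 511, 28, 202, 395, 335]
t=1: [209, 138, 191, 163, 243, 228, 226, 185, 258, 269, 336, 252]
t=2: [384, 366, 376, 374, 411, 400, 399, 390, 414, 406, 395, 395]
t=3: [306, 321, 320, 319, 274, 287, 293, 302, 262, 275, 288, 295]
t=4: [400, 394, 392, 393, 410, 407, 404, 401, 413, 411, 408, 405]
t=5: [281, 289, 293, 292, 268, 273, 278, 282, 261, 264, 270, 275]
t=6: [412, 410, 408, 408, 414, 413, 411, 410, 415, 414, 413, 412]
t=7: [261, 263, 267, 267, 257, 259, 263, 264, 256, 257, 259, 261]
t=8: [415, 415, 415, 415, 415, 415, 415, 415, 415, 415, 415, 415]
t=9: [255, 255, 255, 255, 255, 255, 255, 255, 255, 255, 255, 255]
t=10: [415, 415, 415, 415, 415, 415, 415, 415, 415, 415, 415, 415]

Answer: 2
Key observation: The state at step 8, [415, 415, 415, 415, 415, 415, 415, 415, 415, 415, 415, 415], reappears at step 10 — and no state repeats earlier — so the cycle the system enters has period 2.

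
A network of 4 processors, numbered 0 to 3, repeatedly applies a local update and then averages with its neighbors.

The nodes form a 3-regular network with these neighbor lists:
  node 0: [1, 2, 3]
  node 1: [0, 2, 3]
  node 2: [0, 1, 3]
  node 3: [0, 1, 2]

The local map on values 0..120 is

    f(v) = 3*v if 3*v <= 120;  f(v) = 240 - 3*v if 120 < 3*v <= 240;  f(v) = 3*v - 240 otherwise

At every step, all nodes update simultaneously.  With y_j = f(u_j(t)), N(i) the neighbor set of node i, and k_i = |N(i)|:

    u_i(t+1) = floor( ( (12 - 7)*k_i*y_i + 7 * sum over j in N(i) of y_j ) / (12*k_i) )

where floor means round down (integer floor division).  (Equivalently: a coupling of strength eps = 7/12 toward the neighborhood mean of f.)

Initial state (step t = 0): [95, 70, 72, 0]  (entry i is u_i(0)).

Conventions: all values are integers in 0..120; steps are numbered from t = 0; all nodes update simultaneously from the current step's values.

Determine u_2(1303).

Simulating step by step:
t=0: [95, 70, 72, 0]
t=1: [29, 25, 24, 19]
t=2: [75, 73, 72, 69]
t=3: [21, 22, 23, 25]
t=4: [67, 67, 68, 69]
t=5: [37, 37, 36, 35]
t=6: [109, 109, 108, 107]
t=7: [85, 85, 84, 83]
t=8: [13, 13, 12, 11]
t=9: [37, 37, 36, 35]

Answer: u_2(1303) = 84
Key observation: The state at step 5, [37, 37, 36, 35], reappears at step 9: the system is in a cycle of period 4 from step 5 on.  Therefore the state at step 1303 equals the state at step 5 + ((1303 - 5) mod 4) = 7, which is [85, 85, 84, 83].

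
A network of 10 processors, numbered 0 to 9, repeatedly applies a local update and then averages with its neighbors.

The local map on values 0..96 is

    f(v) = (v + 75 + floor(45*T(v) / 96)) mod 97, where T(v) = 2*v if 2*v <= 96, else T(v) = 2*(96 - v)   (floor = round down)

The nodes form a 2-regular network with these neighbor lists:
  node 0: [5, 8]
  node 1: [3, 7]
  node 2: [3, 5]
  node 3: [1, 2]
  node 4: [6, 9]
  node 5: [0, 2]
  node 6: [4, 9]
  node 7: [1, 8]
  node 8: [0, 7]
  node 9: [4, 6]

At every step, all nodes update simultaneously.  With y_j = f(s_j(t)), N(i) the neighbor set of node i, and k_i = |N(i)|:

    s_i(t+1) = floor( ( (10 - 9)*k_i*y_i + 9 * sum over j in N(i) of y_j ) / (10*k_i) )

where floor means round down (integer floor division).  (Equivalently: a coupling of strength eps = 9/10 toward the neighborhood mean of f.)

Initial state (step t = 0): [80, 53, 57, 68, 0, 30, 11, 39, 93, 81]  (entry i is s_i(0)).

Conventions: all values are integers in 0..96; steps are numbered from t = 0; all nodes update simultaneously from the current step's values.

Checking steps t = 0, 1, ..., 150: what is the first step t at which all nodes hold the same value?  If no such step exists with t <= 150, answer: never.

Simulating step by step:
t=0: [80, 53, 57, 68, 0, 30, 11, 39, 93, 81]  (not all equal)
t=1: [56, 63, 55, 71, 83, 68, 76, 70, 64, 84]  (not all equal)
t=2: [71, 71, 71, 71, 72, 71, 72, 71, 71, 72]  (not all equal)
t=3: [72, 72, 72, 72, 72, 72, 72, 72, 72, 72]  (all equal)

Answer: 3
Key observation: Synchronization is absorbing here: once all nodes are equal they stay equal, and step 3 is the first all-equal step.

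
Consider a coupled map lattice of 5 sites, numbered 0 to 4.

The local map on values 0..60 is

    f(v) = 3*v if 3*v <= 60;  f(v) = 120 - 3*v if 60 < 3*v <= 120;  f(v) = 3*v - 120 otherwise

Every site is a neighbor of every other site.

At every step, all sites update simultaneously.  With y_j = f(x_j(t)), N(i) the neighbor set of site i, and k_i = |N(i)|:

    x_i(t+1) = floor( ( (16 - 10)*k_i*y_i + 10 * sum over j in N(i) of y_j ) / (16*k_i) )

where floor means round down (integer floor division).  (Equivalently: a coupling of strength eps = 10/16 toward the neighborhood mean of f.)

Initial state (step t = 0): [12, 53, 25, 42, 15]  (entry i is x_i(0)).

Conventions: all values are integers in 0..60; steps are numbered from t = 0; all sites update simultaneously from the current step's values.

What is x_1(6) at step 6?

Answer: x_1(6) = 59

Derivation:
t=0: [12, 53, 25, 42, 15]
t=1: [34, 35, 36, 28, 36]
t=2: [18, 17, 17, 22, 17]
t=3: [52, 51, 51, 52, 51]
t=4: [34, 33, 33, 34, 33]
t=5: [19, 20, 20, 19, 20]
t=6: [58, 59, 59, 58, 59]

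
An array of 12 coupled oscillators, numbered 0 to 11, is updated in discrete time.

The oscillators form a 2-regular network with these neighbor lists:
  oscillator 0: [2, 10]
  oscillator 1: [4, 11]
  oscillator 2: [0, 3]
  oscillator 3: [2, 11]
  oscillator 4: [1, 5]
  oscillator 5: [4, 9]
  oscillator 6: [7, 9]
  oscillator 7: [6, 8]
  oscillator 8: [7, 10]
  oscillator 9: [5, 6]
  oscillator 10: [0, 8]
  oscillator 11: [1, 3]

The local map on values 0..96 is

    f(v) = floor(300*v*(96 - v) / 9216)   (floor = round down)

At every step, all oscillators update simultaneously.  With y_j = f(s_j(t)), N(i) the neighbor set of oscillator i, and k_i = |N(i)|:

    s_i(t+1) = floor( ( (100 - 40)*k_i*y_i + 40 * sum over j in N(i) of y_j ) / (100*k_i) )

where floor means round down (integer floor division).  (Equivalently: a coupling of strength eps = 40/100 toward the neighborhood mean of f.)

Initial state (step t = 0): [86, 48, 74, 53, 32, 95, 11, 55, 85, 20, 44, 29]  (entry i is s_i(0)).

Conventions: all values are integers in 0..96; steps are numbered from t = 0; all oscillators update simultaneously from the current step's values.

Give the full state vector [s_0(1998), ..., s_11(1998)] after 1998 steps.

Answer: [72, 72, 72, 72, 72, 72, 72, 72, 73, 72, 72, 72]
Key observation: The state at step 22, [72, 72, 72, 72, 72, 72, 72, 72, 73, 72, 72, 72], reappears at step 24: the system is in a cycle of period 2 from step 22 on.  Therefore the state at step 1998 equals the state at step 22 + ((1998 - 22) mod 2) = 22, which is [72, 72, 72, 72, 72, 72, 72, 72, 73, 72, 72, 72].

Derivation:
t=0: [86, 48, 74, 53, 32, 95, 11, 55, 85, 20, 44, 29]
t=1: [41, 70, 51, 67, 55, 24, 42, 55, 47, 36, 55, 67]
t=2: [73, 62, 71, 65, 66, 62, 72, 73, 73, 67, 73, 62]
t=3: [54, 67, 58, 64, 65, 66, 57, 54, 54, 62, 54, 67]
t=4: [72, 63, 70, 66, 64, 65, 71, 72, 73, 68, 73, 63]
t=5: [56, 66, 59, 63, 66, 64, 57, 55, 54, 61, 54, 66]
t=6: [72, 64, 70, 67, 64, 66, 71, 72, 73, 69, 72, 64]
t=7: [56, 66, 59, 62, 65, 63, 57, 55, 54, 60, 55, 65]
t=8: [72, 64, 70, 68, 65, 67, 71, 72, 73, 69, 72, 65]
t=9: [56, 65, 58, 61, 64, 62, 57, 55, 54, 60, 55, 64]
t=10: [72, 65, 70, 68, 66, 68, 71, 72, 73, 70, 72, 66]
t=11: [56, 64, 58, 61, 63, 61, 57, 55, 54, 59, 55, 63]
t=12: [72, 66, 70, 69, 67, 69, 72, 72, 73, 70, 72, 67]
t=13: [56, 63, 58, 60, 62, 60, 56, 55, 54, 58, 55, 62]
t=14: [72, 67, 71, 69, 68, 69, 72, 72, 73, 71, 72, 68]
t=15: [56, 62, 57, 59, 61, 59, 56, 55, 54, 57, 55, 61]
t=16: [72, 68, 71, 70, 69, 70, 72, 72, 73, 71, 72, 69]
t=17: [56, 60, 57, 58, 60, 58, 56, 55, 54, 57, 55, 60]
t=18: [72, 70, 71, 71, 70, 71, 72, 72, 73, 71, 72, 70]
t=19: [56, 59, 56, 57, 58, 57, 56, 55, 54, 56, 55, 58]
t=20: [72, 71, 72, 71, 71, 71, 72, 72, 73, 72, 72, 71]
t=21: [56, 57, 56, 56, 57, 56, 56, 55, 54, 56, 55, 57]
t=22: [72, 72, 72, 72, 72, 72, 72, 72, 73, 72, 72, 72]
t=23: [56, 56, 56, 56, 56, 56, 56, 55, 54, 56, 55, 56]
t=24: [72, 72, 72, 72, 72, 72, 72, 72, 73, 72, 72, 72]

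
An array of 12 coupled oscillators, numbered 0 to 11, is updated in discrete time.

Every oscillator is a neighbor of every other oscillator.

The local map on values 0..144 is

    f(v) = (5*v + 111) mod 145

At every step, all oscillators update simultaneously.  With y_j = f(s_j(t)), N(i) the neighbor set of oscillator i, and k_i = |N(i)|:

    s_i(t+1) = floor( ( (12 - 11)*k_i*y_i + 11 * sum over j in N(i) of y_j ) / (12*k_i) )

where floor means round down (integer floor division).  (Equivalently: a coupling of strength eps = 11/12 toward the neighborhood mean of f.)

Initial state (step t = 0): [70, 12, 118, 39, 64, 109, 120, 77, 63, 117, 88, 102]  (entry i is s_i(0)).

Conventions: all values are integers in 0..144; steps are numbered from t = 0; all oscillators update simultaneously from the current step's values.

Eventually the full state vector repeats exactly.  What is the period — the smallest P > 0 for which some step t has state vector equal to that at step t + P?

Simulating step by step:
t=0: [70, 12, 118, 39, 64, 109, 120, 77, 63, 117, 88, 102]
t=1: [83, 83, 83, 83, 83, 83, 83, 83, 83, 83, 83, 83]
t=2: [91, 91, 91, 91, 91, 91, 91, 91, 91, 91, 91, 91]
t=3: [131, 131, 131, 131, 131, 131, 131, 131, 131, 131, 131, 131]
t=4: [41, 41, 41, 41, 41, 41, 41, 41, 41, 41, 41, 41]
t=5: [26, 26, 26, 26, 26, 26, 26, 26, 26, 26, 26, 26]
t=6: [96, 96, 96, 96, 96, 96, 96, 96, 96, 96, 96, 96]
t=7: [11, 11, 11, 11, 11, 11, 11, 11, 11, 11, 11, 11]
t=8: [21, 21, 21, 21, 21, 21, 21, 21, 21, 21, 21, 21]
t=9: [71, 71, 71, 71, 71, 71, 71, 71, 71, 71, 71, 71]
t=10: [31, 31, 31, 31, 31, 31, 31, 31, 31, 31, 31, 31]
t=11: [121, 121, 121, 121, 121, 121, 121, 121, 121, 121, 121, 121]
t=12: [136, 136, 136, 136, 136, 136, 136, 136, 136, 136, 136, 136]
t=13: [66, 66, 66, 66, 66, 66, 66, 66, 66, 66, 66, 66]
t=14: [6, 6, 6, 6, 6, 6, 6, 6, 6, 6, 6, 6]
t=15: [141, 141, 141, 141, 141, 141, 141, 141, 141, 141, 141, 141]
t=16: [91, 91, 91, 91, 91, 91, 91, 91, 91, 91, 91, 91]

Answer: 14
Key observation: The state at step 2, [91, 91, 91, 91, 91, 91, 91, 91, 91, 91, 91, 91], reappears at step 16 — and no state repeats earlier — so the cycle the system enters has period 14.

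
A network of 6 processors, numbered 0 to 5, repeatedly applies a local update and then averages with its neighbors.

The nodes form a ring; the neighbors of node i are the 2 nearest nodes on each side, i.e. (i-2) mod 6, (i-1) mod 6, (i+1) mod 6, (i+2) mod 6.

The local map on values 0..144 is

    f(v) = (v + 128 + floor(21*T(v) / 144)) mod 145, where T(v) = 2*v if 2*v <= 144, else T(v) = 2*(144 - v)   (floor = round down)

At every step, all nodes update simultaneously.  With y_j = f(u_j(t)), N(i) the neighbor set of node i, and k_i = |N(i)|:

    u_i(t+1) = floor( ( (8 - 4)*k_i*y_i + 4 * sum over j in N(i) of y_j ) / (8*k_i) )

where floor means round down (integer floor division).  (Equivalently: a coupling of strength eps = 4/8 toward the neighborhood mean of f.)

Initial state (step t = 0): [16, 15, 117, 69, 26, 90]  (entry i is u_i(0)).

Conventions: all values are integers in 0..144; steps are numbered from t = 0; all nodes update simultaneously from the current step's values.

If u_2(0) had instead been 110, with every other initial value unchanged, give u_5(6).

Answer: u_5(6) = 8
Key observation: This trace re-runs the system from the modified initial state.

Derivation:
t=0: [16, 15, 110, 69, 26, 90]
t=1: [27, 34, 62, 62, 41, 55]
t=2: [30, 37, 49, 53, 42, 44]
t=3: [29, 34, 40, 44, 38, 36]
t=4: [25, 28, 31, 34, 31, 29]
t=5: [18, 20, 21, 23, 22, 20]
t=6: [7, 8, 9, 10, 10, 8]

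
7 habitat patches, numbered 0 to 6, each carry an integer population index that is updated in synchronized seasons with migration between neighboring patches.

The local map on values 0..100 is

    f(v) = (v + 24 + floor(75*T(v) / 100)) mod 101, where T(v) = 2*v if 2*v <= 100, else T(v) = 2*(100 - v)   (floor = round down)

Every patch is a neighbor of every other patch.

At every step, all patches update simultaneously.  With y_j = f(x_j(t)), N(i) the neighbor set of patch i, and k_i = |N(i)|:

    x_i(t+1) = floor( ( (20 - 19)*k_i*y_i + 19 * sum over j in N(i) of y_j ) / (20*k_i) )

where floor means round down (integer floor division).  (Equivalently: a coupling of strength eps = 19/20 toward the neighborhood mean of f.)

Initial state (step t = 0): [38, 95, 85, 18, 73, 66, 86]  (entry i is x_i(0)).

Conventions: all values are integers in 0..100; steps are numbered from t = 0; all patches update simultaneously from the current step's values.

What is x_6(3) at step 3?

Simulating step by step:
t=0: [38, 95, 85, 18, 73, 66, 86]
t=1: [37, 36, 36, 31, 35, 34, 36]
t=2: [9, 9, 9, 11, 10, 10, 9]
t=3: [47, 47, 47, 47, 47, 47, 47]

Answer: x_6(3) = 47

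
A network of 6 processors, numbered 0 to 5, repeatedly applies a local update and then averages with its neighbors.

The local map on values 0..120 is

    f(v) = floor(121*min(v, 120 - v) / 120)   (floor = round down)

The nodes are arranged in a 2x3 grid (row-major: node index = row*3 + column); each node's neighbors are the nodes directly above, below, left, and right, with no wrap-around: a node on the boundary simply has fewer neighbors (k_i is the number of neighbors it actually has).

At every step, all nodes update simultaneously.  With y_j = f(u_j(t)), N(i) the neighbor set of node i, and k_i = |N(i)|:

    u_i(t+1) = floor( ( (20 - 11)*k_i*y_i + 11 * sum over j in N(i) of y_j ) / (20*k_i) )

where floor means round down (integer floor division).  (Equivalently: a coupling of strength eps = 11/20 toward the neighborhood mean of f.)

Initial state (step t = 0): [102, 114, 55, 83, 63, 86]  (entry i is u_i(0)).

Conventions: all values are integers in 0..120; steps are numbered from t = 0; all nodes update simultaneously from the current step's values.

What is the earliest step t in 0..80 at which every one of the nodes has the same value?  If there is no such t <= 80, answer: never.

Answer: 11
Key observation: Synchronization is absorbing here: once all nodes are equal they stay equal, and step 11 is the first all-equal step.

Derivation:
t=0: [102, 114, 55, 83, 63, 86]  (not all equal)
t=1: [19, 26, 35, 37, 39, 46]  (not all equal)
t=2: [25, 28, 35, 32, 37, 41]  (not all equal)
t=3: [27, 30, 34, 31, 35, 38]  (not all equal)
t=4: [28, 31, 34, 31, 33, 36]  (not all equal)
t=5: [29, 31, 33, 30, 32, 34]  (not all equal)
t=6: [29, 31, 32, 30, 31, 33]  (not all equal)
t=7: [29, 30, 32, 30, 31, 32]  (not all equal)
t=8: [29, 30, 31, 30, 30, 31]  (not all equal)
t=9: [29, 30, 30, 29, 30, 30]  (not all equal)
t=10: [29, 29, 30, 29, 29, 30]  (not all equal)
t=11: [29, 29, 29, 29, 29, 29]  (all equal)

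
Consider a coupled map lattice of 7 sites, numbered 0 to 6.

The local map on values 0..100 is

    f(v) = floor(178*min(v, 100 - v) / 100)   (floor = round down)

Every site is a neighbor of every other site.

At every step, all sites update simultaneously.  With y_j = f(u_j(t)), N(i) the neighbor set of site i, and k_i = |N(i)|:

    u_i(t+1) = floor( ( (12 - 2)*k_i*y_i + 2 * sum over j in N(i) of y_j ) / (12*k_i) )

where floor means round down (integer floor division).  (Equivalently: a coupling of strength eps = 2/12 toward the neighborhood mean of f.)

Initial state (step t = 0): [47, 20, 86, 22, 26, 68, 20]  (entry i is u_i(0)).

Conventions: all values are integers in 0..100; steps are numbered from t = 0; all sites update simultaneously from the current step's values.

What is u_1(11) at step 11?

Simulating step by step:
t=0: [47, 20, 86, 22, 26, 68, 20]
t=1: [75, 37, 28, 40, 45, 53, 37]
t=2: [48, 65, 52, 69, 77, 79, 65]
t=3: [80, 61, 80, 56, 44, 41, 61]
t=4: [40, 67, 40, 74, 74, 70, 67]
t=5: [68, 57, 68, 48, 48, 53, 57]
t=6: [59, 75, 59, 82, 82, 81, 75]
t=7: [67, 44, 67, 34, 34, 35, 44]
t=8: [59, 75, 59, 60, 60, 62, 75]
t=9: [70, 47, 70, 69, 69, 66, 47]
t=10: [54, 79, 54, 56, 56, 60, 79]
t=11: [78, 42, 78, 75, 75, 70, 42]

Answer: u_1(11) = 42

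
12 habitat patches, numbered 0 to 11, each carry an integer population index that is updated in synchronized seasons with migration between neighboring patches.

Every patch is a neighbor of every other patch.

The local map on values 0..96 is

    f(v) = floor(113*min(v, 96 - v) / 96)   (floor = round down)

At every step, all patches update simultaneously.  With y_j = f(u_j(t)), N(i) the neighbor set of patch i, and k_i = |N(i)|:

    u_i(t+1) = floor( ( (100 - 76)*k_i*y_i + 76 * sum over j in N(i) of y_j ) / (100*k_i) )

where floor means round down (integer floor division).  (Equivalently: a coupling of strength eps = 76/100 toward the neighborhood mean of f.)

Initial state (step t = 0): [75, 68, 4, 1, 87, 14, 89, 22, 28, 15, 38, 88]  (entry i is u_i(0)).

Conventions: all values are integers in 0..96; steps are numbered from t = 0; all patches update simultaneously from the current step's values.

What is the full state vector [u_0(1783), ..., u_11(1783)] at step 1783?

Answer: [56, 56, 56, 56, 56, 56, 56, 56, 56, 56, 56, 56]
Key observation: The state at step 9, [55, 55, 55, 55, 55, 55, 55, 55, 55, 55, 55, 55], reappears at step 13: the system is in a cycle of period 4 from step 9 on.  Therefore the state at step 1783 equals the state at step 9 + ((1783 - 9) mod 4) = 11, which is [56, 56, 56, 56, 56, 56, 56, 56, 56, 56, 56, 56].

Derivation:
t=0: [75, 68, 4, 1, 87, 14, 89, 22, 28, 15, 38, 88]
t=1: [19, 20, 16, 15, 17, 18, 16, 19, 20, 18, 22, 16]
t=2: [20, 21, 20, 20, 20, 20, 20, 20, 21, 20, 21, 20]
t=3: [23, 23, 23, 23, 23, 23, 23, 23, 23, 23, 23, 23]
t=4: [27, 27, 27, 27, 27, 27, 27, 27, 27, 27, 27, 27]
t=5: [31, 31, 31, 31, 31, 31, 31, 31, 31, 31, 31, 31]
t=6: [36, 36, 36, 36, 36, 36, 36, 36, 36, 36, 36, 36]
t=7: [42, 42, 42, 42, 42, 42, 42, 42, 42, 42, 42, 42]
t=8: [49, 49, 49, 49, 49, 49, 49, 49, 49, 49, 49, 49]
t=9: [55, 55, 55, 55, 55, 55, 55, 55, 55, 55, 55, 55]
t=10: [48, 48, 48, 48, 48, 48, 48, 48, 48, 48, 48, 48]
t=11: [56, 56, 56, 56, 56, 56, 56, 56, 56, 56, 56, 56]
t=12: [47, 47, 47, 47, 47, 47, 47, 47, 47, 47, 47, 47]
t=13: [55, 55, 55, 55, 55, 55, 55, 55, 55, 55, 55, 55]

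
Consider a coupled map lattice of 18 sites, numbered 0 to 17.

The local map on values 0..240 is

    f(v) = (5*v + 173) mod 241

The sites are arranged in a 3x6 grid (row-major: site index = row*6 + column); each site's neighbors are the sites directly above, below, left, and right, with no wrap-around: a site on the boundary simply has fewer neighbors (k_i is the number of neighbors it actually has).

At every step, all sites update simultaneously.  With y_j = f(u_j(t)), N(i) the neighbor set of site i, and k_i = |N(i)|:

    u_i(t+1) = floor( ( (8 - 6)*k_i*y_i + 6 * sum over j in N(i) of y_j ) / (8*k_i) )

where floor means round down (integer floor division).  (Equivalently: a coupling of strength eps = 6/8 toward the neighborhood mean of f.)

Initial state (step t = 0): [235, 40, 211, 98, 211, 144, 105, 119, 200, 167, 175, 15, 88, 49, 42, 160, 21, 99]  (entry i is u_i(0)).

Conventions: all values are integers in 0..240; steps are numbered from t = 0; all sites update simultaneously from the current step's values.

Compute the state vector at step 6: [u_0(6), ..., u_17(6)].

Answer: [138, 158, 171, 138, 137, 181, 118, 124, 131, 141, 169, 167, 92, 106, 129, 134, 155, 215]

Derivation:
t=0: [235, 40, 211, 98, 211, 144, 105, 119, 200, 167, 175, 15, 88, 49, 42, 160, 21, 99]
t=1: [166, 85, 136, 67, 114, 53, 133, 148, 99, 101, 41, 111, 180, 123, 134, 58, 79, 63]
t=2: [96, 118, 114, 93, 95, 58, 113, 137, 165, 156, 91, 86, 94, 121, 148, 156, 112, 35]
t=3: [63, 91, 62, 143, 172, 163, 120, 60, 116, 163, 135, 149, 66, 135, 127, 165, 123, 75]
t=4: [75, 96, 85, 64, 95, 105, 77, 123, 71, 72, 97, 102, 70, 115, 68, 52, 72, 114]
t=5: [109, 104, 86, 86, 142, 191, 62, 75, 60, 92, 131, 153, 48, 40, 73, 81, 109, 99]
t=6: [138, 158, 171, 138, 137, 181, 118, 124, 131, 141, 169, 167, 92, 106, 129, 134, 155, 215]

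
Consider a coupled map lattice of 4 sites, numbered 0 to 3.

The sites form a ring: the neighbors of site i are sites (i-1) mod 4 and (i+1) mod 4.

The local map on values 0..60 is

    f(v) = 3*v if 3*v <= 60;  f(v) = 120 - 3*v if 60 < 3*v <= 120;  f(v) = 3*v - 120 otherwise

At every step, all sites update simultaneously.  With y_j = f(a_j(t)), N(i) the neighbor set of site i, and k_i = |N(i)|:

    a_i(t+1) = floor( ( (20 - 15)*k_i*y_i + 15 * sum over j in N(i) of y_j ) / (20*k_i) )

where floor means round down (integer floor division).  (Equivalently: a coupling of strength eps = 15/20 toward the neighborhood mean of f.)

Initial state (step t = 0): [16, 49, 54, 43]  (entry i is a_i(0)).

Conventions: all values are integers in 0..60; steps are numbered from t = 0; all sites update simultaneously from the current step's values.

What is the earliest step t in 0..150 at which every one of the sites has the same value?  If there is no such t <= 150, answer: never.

Simulating step by step:
t=0: [16, 49, 54, 43]  (not all equal)
t=1: [25, 40, 24, 36]  (not all equal)
t=2: [15, 34, 16, 37]  (not all equal)
t=3: [21, 39, 22, 37]  (not all equal)
t=4: [18, 42, 18, 43]  (not all equal)
t=5: [19, 42, 19, 42]  (not all equal)
t=6: [18, 44, 18, 44]  (not all equal)
t=7: [22, 43, 22, 43]  (not all equal)
t=8: [20, 42, 20, 42]  (not all equal)
t=9: [19, 46, 19, 46]  (not all equal)
t=10: [27, 47, 27, 47]  (not all equal)
t=11: [25, 34, 25, 34]  (not all equal)
t=12: [24, 38, 24, 38]  (not all equal)
t=13: [16, 37, 16, 37]  (not all equal)
t=14: [18, 38, 18, 38]  (not all equal)
t=15: [18, 42, 18, 42]  (not all equal)
t=16: [18, 42, 18, 42]  (not all equal)

Answer: never
Key observation: The state at step 15 reappears at step 16 — the system is in a cycle of period 1 from step 15 on.  No step 0..16 is synchronized, and the cycle repeats forever, so no step up to 150 (or ever) has all sites equal.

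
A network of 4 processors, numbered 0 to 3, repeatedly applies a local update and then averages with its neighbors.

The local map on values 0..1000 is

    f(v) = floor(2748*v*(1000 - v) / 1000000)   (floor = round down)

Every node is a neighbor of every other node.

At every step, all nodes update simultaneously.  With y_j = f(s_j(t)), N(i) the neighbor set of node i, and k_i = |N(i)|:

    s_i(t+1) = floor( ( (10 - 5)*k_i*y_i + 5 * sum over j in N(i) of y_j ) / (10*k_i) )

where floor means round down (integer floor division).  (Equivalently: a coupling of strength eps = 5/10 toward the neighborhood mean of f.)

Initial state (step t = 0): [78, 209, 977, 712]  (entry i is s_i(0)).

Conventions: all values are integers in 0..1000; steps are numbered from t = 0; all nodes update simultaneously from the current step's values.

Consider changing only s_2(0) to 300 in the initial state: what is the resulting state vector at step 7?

Answer: [627, 627, 627, 627]
Key observation: This trace re-runs the system from the modified initial state.

Derivation:
t=0: [78, 209, 300, 712]
t=1: [364, 449, 490, 486]
t=2: [659, 674, 676, 676]
t=3: [609, 604, 604, 604]
t=4: [655, 656, 656, 656]
t=5: [620, 620, 620, 620]
t=6: [647, 647, 647, 647]
t=7: [627, 627, 627, 627]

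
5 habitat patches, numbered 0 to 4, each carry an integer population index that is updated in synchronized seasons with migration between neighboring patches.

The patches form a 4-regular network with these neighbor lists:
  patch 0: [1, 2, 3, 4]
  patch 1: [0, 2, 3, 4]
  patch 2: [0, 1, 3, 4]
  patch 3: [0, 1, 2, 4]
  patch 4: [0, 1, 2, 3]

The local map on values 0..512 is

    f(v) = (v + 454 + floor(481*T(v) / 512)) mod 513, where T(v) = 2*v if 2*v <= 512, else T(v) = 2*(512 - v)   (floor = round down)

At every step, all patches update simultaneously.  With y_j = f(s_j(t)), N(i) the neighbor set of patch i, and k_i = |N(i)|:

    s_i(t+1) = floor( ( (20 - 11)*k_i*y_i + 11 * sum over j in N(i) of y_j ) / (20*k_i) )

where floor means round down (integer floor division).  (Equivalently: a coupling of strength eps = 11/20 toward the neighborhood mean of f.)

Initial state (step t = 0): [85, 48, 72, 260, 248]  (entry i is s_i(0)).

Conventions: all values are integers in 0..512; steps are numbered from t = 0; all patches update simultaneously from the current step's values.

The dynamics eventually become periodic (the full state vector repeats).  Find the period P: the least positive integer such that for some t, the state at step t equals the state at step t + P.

Answer: 2
Key observation: The state at step 17, [328, 454, 454, 454, 454], reappears at step 19 — and no state repeats earlier — so the cycle the system enters has period 2.

Derivation:
t=0: [85, 48, 72, 260, 248]
t=1: [155, 122, 144, 148, 142]
t=2: [361, 331, 351, 355, 349]
t=3: [79, 87, 81, 80, 82]
t=4: [173, 180, 175, 174, 176]
t=5: [443, 450, 445, 444, 446]
t=6: [280, 439, 440, 440, 440]
t=7: [66, 22, 22, 22, 22]
t=8: [61, 21, 21, 21, 21]
t=9: [52, 16, 16, 16, 16]
t=10: [315, 443, 443, 443, 443]
t=11: [50, 15, 15, 15, 15]
t=12: [311, 440, 440, 440, 440]
t=13: [53, 18, 18, 18, 18]
t=14: [319, 448, 448, 448, 448]
t=15: [329, 454, 454, 454, 454]
t=16: [321, 447, 447, 447, 447]
t=17: [328, 454, 454, 454, 454]
t=18: [322, 447, 447, 447, 447]
t=19: [328, 454, 454, 454, 454]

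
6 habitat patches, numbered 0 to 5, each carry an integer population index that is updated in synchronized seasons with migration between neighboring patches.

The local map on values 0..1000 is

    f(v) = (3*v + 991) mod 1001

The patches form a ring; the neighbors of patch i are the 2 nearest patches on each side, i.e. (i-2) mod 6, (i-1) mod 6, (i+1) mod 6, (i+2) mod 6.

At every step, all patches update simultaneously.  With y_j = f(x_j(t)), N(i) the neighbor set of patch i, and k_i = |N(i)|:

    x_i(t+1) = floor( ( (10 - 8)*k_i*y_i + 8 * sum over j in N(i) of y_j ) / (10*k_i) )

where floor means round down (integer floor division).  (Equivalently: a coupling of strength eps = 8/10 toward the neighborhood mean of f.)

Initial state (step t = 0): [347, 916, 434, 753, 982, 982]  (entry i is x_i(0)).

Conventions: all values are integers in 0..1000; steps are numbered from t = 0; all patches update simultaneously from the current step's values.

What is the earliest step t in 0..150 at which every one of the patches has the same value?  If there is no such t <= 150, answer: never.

Answer: 23
Key observation: Synchronization is absorbing here: once all patches are equal they stay equal, and step 23 is the first all-equal step.

Derivation:
t=0: [347, 916, 434, 753, 982, 982]  (not all equal)
t=1: [585, 447, 447, 628, 487, 576]  (not all equal)
t=2: [514, 598, 545, 540, 622, 622]  (not all equal)
t=3: [729, 680, 680, 745, 694, 726]  (not all equal)
t=4: [93, 124, 104, 103, 132, 132]  (not all equal)
t=5: [341, 323, 323, 347, 328, 340]  (not all equal)
t=6: [582, 393, 586, 586, 396, 396]  (not all equal)
t=7: [400, 514, 514, 403, 516, 400]  (not all equal)
t=8: [395, 327, 397, 397, 328, 328]  (not all equal)
t=9: [654, 495, 495, 655, 496, 654]  (not all equal)
t=10: [665, 760, 666, 666, 761, 761]  (not all equal)
t=11: [556, 699, 699, 556, 700, 556]  (not all equal)
t=12: [314, 428, 314, 314, 428, 428]  (not all equal)
t=13: [536, 668, 668, 536, 668, 536]  (not all equal)
t=14: [834, 755, 834, 834, 755, 755]  (not all equal)
t=15: [347, 395, 395, 347, 395, 347]  (not all equal)
t=16: [116, 87, 116, 116, 87, 87]  (not all equal)
t=17: [285, 303, 303, 285, 303, 285]  (not all equal)
t=18: [877, 866, 877, 877, 866, 866]  (not all equal)
t=19: [599, 605, 605, 599, 605, 599]  (not all equal)
t=20: [796, 793, 796, 796, 793, 793]  (not all equal)
t=21: [370, 372, 372, 370, 372, 370]  (not all equal)
t=22: [102, 101, 102, 102, 101, 101]  (not all equal)
t=23: [294, 294, 294, 294, 294, 294]  (all equal)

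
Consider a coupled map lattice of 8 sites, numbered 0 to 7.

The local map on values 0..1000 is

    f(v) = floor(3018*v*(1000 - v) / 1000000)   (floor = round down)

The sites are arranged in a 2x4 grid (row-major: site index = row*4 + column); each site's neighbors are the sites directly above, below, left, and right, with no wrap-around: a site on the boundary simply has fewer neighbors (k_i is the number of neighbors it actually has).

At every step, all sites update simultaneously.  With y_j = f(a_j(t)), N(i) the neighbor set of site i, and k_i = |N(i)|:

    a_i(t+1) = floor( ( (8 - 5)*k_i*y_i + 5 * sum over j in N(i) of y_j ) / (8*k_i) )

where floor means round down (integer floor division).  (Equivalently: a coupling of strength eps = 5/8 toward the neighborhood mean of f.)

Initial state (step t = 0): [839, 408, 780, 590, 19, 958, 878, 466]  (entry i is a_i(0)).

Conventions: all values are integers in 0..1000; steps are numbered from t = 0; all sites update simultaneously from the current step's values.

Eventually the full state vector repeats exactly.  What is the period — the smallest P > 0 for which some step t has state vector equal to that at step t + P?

Simulating step by step:
t=0: [839, 408, 780, 590, 19, 958, 878, 466]
t=1: [397, 490, 564, 670, 186, 276, 410, 610]
t=2: [648, 713, 726, 706, 585, 630, 703, 705]
t=3: [679, 646, 615, 618, 709, 675, 638, 627]
t=4: [656, 682, 705, 710, 645, 666, 694, 704]
t=5: [675, 657, 634, 625, 681, 665, 641, 629]
t=6: [665, 678, 696, 703, 662, 674, 692, 701]
t=7: [668, 657, 641, 633, 670, 660, 643, 634]
t=8: [671, 680, 692, 698, 670, 678, 690, 697]
t=9: [663, 655, 644, 638, 663, 656, 645, 639]
t=10: [676, 681, 690, 694, 676, 681, 689, 694]
t=11: [659, 654, 646, 641, 659, 654, 646, 641]
t=12: [679, 682, 689, 692, 679, 682, 689, 692]
t=13: [656, 652, 647, 643, 656, 652, 647, 643]
t=14: [681, 684, 688, 691, 681, 684, 688, 691]
t=15: [654, 651, 647, 644, 654, 651, 647, 644]
t=16: [682, 685, 688, 690, 682, 685, 688, 690]
t=17: [653, 650, 647, 645, 653, 650, 647, 645]
t=18: [683, 686, 688, 690, 683, 686, 688, 690]
t=19: [652, 650, 647, 645, 652, 650, 647, 645]
t=20: [684, 686, 688, 690, 684, 686, 688, 690]
t=21: [651, 649, 647, 645, 651, 649, 647, 645]
t=22: [685, 687, 689, 690, 685, 687, 689, 690]
t=23: [650, 648, 646, 645, 650, 648, 646, 645]
t=24: [686, 688, 689, 690, 686, 688, 689, 690]
t=25: [649, 647, 646, 645, 649, 647, 646, 645]
t=26: [687, 688, 690, 690, 687, 688, 690, 690]
t=27: [647, 646, 645, 645, 647, 646, 645, 645]
t=28: [689, 690, 690, 691, 689, 690, 690, 691]
t=29: [645, 645, 644, 644, 645, 645, 644, 644]
t=30: [691, 691, 691, 691, 691, 691, 691, 691]
t=31: [644, 644, 644, 644, 644, 644, 644, 644]
t=32: [691, 691, 691, 691, 691, 691, 691, 691]

Answer: 2
Key observation: The state at step 30, [691, 691, 691, 691, 691, 691, 691, 691], reappears at step 32 — and no state repeats earlier — so the cycle the system enters has period 2.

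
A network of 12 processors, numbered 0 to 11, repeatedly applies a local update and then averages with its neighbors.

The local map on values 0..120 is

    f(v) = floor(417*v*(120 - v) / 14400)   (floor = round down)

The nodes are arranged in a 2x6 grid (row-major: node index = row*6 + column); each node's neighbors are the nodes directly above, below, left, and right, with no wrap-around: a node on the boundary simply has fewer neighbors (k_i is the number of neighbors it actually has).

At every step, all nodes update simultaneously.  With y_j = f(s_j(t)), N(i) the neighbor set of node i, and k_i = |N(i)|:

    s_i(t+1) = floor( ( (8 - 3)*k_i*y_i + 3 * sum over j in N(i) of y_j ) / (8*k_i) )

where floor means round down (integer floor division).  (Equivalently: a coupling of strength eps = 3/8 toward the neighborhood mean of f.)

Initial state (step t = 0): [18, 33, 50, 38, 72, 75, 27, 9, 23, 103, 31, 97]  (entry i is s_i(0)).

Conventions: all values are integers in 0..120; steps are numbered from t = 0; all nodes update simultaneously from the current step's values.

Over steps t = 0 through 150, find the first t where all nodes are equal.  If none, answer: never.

Simulating step by step:
t=0: [18, 33, 50, 38, 72, 75, 27, 9, 23, 103, 31, 97]  (not all equal)
t=1: [62, 74, 92, 87, 95, 91, 60, 44, 62, 60, 76, 73]  (not all equal)
t=2: [102, 95, 81, 82, 74, 78, 102, 98, 99, 100, 93, 94]  (not all equal)
t=3: [55, 68, 84, 87, 93, 90, 54, 61, 63, 63, 73, 74]  (not all equal)
t=4: [102, 100, 90, 84, 77, 80, 103, 103, 101, 100, 96, 94]  (not all equal)
t=5: [53, 58, 73, 83, 90, 88, 50, 51, 57, 61, 69, 73]  (not all equal)
t=6: [102, 102, 98, 90, 82, 83, 101, 101, 102, 101, 98, 96]  (not all equal)
t=7: [53, 54, 61, 74, 84, 84, 54, 54, 54, 58, 65, 69]  (not all equal)
t=8: [102, 103, 103, 98, 90, 89, 102, 103, 103, 103, 100, 98]  (not all equal)
t=9: [52, 50, 51, 61, 73, 75, 52, 50, 50, 52, 59, 64]  (not all equal)
t=10: [101, 101, 101, 102, 100, 98, 101, 101, 101, 102, 103, 102]  (not all equal)
t=11: [55, 55, 54, 53, 56, 59, 55, 55, 54, 52, 51, 54]  (not all equal)
t=12: [103, 103, 102, 102, 102, 103, 103, 103, 102, 102, 101, 102]  (not all equal)
t=13: [50, 50, 52, 53, 52, 51, 50, 50, 52, 53, 54, 52]  (not all equal)
t=14: [101, 101, 101, 102, 102, 101, 101, 101, 101, 102, 102, 102]  (not all equal)
t=15: [55, 55, 54, 53, 53, 54, 55, 55, 54, 53, 53, 53]  (not all equal)
t=16: [103, 103, 102, 102, 102, 102, 103, 103, 102, 102, 102, 102]  (not all equal)
t=17: [50, 50, 52, 53, 53, 53, 50, 50, 52, 53, 53, 53]  (not all equal)
t=18: [101, 101, 101, 102, 102, 102, 101, 101, 101, 102, 102, 102]  (not all equal)
t=19: [55, 55, 54, 53, 53, 53, 55, 55, 54, 53, 53, 53]  (not all equal)
t=20: [103, 103, 102, 102, 102, 102, 103, 103, 102, 102, 102, 102]  (not all equal)

Answer: never
Key observation: The state at step 16 reappears at step 20 — the system is in a cycle of period 4 from step 16 on.  No step 0..20 is synchronized, and the cycle repeats forever, so no step up to 150 (or ever) has all nodes equal.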